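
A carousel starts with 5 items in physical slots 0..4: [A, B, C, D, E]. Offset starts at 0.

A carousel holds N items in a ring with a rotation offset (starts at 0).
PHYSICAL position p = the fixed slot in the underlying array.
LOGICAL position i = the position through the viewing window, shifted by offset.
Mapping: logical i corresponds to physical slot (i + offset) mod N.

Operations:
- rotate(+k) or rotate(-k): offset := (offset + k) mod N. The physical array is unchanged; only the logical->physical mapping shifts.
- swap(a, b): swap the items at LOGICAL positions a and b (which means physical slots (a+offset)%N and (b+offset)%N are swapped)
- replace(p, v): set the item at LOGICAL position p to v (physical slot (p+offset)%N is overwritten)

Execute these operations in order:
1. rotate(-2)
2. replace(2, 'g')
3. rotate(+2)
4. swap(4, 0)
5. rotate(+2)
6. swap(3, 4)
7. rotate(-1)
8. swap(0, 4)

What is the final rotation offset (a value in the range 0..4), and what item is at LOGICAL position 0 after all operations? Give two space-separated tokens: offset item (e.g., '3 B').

Answer: 1 B

Derivation:
After op 1 (rotate(-2)): offset=3, physical=[A,B,C,D,E], logical=[D,E,A,B,C]
After op 2 (replace(2, 'g')): offset=3, physical=[g,B,C,D,E], logical=[D,E,g,B,C]
After op 3 (rotate(+2)): offset=0, physical=[g,B,C,D,E], logical=[g,B,C,D,E]
After op 4 (swap(4, 0)): offset=0, physical=[E,B,C,D,g], logical=[E,B,C,D,g]
After op 5 (rotate(+2)): offset=2, physical=[E,B,C,D,g], logical=[C,D,g,E,B]
After op 6 (swap(3, 4)): offset=2, physical=[B,E,C,D,g], logical=[C,D,g,B,E]
After op 7 (rotate(-1)): offset=1, physical=[B,E,C,D,g], logical=[E,C,D,g,B]
After op 8 (swap(0, 4)): offset=1, physical=[E,B,C,D,g], logical=[B,C,D,g,E]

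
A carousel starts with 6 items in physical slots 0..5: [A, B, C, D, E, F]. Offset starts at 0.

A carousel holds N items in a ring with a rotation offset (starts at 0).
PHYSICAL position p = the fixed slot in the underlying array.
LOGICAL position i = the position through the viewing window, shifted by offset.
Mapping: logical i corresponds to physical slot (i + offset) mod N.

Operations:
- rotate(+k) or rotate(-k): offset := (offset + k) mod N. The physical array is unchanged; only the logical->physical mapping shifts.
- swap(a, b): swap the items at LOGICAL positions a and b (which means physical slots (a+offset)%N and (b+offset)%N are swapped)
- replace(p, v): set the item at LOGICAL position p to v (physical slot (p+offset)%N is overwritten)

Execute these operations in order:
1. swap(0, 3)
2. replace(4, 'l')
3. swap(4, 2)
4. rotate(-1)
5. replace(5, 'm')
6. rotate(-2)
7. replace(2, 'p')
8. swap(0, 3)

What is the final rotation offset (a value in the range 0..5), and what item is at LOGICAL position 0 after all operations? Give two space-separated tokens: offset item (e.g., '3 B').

After op 1 (swap(0, 3)): offset=0, physical=[D,B,C,A,E,F], logical=[D,B,C,A,E,F]
After op 2 (replace(4, 'l')): offset=0, physical=[D,B,C,A,l,F], logical=[D,B,C,A,l,F]
After op 3 (swap(4, 2)): offset=0, physical=[D,B,l,A,C,F], logical=[D,B,l,A,C,F]
After op 4 (rotate(-1)): offset=5, physical=[D,B,l,A,C,F], logical=[F,D,B,l,A,C]
After op 5 (replace(5, 'm')): offset=5, physical=[D,B,l,A,m,F], logical=[F,D,B,l,A,m]
After op 6 (rotate(-2)): offset=3, physical=[D,B,l,A,m,F], logical=[A,m,F,D,B,l]
After op 7 (replace(2, 'p')): offset=3, physical=[D,B,l,A,m,p], logical=[A,m,p,D,B,l]
After op 8 (swap(0, 3)): offset=3, physical=[A,B,l,D,m,p], logical=[D,m,p,A,B,l]

Answer: 3 D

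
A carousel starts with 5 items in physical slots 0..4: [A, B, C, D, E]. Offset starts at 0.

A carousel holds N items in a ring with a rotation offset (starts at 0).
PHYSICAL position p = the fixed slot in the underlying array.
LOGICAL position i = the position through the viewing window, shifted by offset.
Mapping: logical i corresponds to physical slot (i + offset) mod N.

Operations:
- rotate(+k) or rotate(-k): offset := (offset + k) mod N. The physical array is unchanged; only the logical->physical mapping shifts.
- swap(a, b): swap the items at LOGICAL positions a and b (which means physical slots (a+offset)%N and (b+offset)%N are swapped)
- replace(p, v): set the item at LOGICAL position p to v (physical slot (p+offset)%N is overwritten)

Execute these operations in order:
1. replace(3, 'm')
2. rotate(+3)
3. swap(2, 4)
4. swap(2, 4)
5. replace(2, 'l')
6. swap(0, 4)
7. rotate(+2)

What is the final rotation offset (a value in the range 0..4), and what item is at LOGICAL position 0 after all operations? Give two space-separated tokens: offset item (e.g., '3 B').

After op 1 (replace(3, 'm')): offset=0, physical=[A,B,C,m,E], logical=[A,B,C,m,E]
After op 2 (rotate(+3)): offset=3, physical=[A,B,C,m,E], logical=[m,E,A,B,C]
After op 3 (swap(2, 4)): offset=3, physical=[C,B,A,m,E], logical=[m,E,C,B,A]
After op 4 (swap(2, 4)): offset=3, physical=[A,B,C,m,E], logical=[m,E,A,B,C]
After op 5 (replace(2, 'l')): offset=3, physical=[l,B,C,m,E], logical=[m,E,l,B,C]
After op 6 (swap(0, 4)): offset=3, physical=[l,B,m,C,E], logical=[C,E,l,B,m]
After op 7 (rotate(+2)): offset=0, physical=[l,B,m,C,E], logical=[l,B,m,C,E]

Answer: 0 l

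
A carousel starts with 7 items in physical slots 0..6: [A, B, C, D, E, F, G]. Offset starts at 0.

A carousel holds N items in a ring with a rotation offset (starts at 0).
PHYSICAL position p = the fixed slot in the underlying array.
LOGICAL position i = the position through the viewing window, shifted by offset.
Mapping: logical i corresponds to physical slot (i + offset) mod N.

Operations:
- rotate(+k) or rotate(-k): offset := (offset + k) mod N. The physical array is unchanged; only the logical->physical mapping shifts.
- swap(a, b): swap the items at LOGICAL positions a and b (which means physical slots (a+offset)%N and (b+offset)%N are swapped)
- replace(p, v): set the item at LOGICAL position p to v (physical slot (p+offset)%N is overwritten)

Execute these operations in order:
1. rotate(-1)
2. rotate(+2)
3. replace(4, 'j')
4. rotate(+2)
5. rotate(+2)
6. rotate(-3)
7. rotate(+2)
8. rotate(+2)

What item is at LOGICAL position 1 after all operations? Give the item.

Answer: A

Derivation:
After op 1 (rotate(-1)): offset=6, physical=[A,B,C,D,E,F,G], logical=[G,A,B,C,D,E,F]
After op 2 (rotate(+2)): offset=1, physical=[A,B,C,D,E,F,G], logical=[B,C,D,E,F,G,A]
After op 3 (replace(4, 'j')): offset=1, physical=[A,B,C,D,E,j,G], logical=[B,C,D,E,j,G,A]
After op 4 (rotate(+2)): offset=3, physical=[A,B,C,D,E,j,G], logical=[D,E,j,G,A,B,C]
After op 5 (rotate(+2)): offset=5, physical=[A,B,C,D,E,j,G], logical=[j,G,A,B,C,D,E]
After op 6 (rotate(-3)): offset=2, physical=[A,B,C,D,E,j,G], logical=[C,D,E,j,G,A,B]
After op 7 (rotate(+2)): offset=4, physical=[A,B,C,D,E,j,G], logical=[E,j,G,A,B,C,D]
After op 8 (rotate(+2)): offset=6, physical=[A,B,C,D,E,j,G], logical=[G,A,B,C,D,E,j]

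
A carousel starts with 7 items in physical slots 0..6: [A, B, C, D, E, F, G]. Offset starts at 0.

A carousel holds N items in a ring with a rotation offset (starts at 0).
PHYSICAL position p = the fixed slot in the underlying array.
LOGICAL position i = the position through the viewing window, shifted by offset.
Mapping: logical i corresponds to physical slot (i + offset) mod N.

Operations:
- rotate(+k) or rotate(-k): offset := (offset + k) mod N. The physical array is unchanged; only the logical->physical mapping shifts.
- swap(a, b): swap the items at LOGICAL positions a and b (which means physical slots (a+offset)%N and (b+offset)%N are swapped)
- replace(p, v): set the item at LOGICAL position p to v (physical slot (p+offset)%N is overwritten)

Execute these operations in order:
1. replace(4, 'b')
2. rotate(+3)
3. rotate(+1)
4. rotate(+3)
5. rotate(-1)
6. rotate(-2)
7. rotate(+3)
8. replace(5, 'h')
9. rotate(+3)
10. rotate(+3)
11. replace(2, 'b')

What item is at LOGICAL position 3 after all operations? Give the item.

After op 1 (replace(4, 'b')): offset=0, physical=[A,B,C,D,b,F,G], logical=[A,B,C,D,b,F,G]
After op 2 (rotate(+3)): offset=3, physical=[A,B,C,D,b,F,G], logical=[D,b,F,G,A,B,C]
After op 3 (rotate(+1)): offset=4, physical=[A,B,C,D,b,F,G], logical=[b,F,G,A,B,C,D]
After op 4 (rotate(+3)): offset=0, physical=[A,B,C,D,b,F,G], logical=[A,B,C,D,b,F,G]
After op 5 (rotate(-1)): offset=6, physical=[A,B,C,D,b,F,G], logical=[G,A,B,C,D,b,F]
After op 6 (rotate(-2)): offset=4, physical=[A,B,C,D,b,F,G], logical=[b,F,G,A,B,C,D]
After op 7 (rotate(+3)): offset=0, physical=[A,B,C,D,b,F,G], logical=[A,B,C,D,b,F,G]
After op 8 (replace(5, 'h')): offset=0, physical=[A,B,C,D,b,h,G], logical=[A,B,C,D,b,h,G]
After op 9 (rotate(+3)): offset=3, physical=[A,B,C,D,b,h,G], logical=[D,b,h,G,A,B,C]
After op 10 (rotate(+3)): offset=6, physical=[A,B,C,D,b,h,G], logical=[G,A,B,C,D,b,h]
After op 11 (replace(2, 'b')): offset=6, physical=[A,b,C,D,b,h,G], logical=[G,A,b,C,D,b,h]

Answer: C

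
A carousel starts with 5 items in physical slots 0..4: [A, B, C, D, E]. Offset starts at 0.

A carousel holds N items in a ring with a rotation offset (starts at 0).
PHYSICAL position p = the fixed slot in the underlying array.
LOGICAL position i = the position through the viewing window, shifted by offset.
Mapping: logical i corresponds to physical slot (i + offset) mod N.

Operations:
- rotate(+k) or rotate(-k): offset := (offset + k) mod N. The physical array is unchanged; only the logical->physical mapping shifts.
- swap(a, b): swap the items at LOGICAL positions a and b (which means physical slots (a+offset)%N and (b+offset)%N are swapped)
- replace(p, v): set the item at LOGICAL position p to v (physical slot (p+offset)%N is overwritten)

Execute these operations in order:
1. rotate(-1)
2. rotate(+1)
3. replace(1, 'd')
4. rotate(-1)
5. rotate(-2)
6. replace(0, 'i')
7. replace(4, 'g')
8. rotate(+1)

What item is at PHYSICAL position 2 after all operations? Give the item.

Answer: i

Derivation:
After op 1 (rotate(-1)): offset=4, physical=[A,B,C,D,E], logical=[E,A,B,C,D]
After op 2 (rotate(+1)): offset=0, physical=[A,B,C,D,E], logical=[A,B,C,D,E]
After op 3 (replace(1, 'd')): offset=0, physical=[A,d,C,D,E], logical=[A,d,C,D,E]
After op 4 (rotate(-1)): offset=4, physical=[A,d,C,D,E], logical=[E,A,d,C,D]
After op 5 (rotate(-2)): offset=2, physical=[A,d,C,D,E], logical=[C,D,E,A,d]
After op 6 (replace(0, 'i')): offset=2, physical=[A,d,i,D,E], logical=[i,D,E,A,d]
After op 7 (replace(4, 'g')): offset=2, physical=[A,g,i,D,E], logical=[i,D,E,A,g]
After op 8 (rotate(+1)): offset=3, physical=[A,g,i,D,E], logical=[D,E,A,g,i]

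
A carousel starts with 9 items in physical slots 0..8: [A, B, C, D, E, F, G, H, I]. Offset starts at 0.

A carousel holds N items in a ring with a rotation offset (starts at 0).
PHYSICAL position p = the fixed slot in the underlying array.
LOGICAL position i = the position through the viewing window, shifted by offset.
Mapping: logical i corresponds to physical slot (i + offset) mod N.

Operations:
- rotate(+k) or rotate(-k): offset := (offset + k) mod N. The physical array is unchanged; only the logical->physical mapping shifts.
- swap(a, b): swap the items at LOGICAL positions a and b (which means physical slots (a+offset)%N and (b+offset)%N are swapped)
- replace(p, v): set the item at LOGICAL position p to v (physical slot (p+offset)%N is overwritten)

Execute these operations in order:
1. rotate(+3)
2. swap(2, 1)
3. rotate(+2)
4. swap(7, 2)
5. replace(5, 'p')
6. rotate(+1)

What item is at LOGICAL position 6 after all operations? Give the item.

After op 1 (rotate(+3)): offset=3, physical=[A,B,C,D,E,F,G,H,I], logical=[D,E,F,G,H,I,A,B,C]
After op 2 (swap(2, 1)): offset=3, physical=[A,B,C,D,F,E,G,H,I], logical=[D,F,E,G,H,I,A,B,C]
After op 3 (rotate(+2)): offset=5, physical=[A,B,C,D,F,E,G,H,I], logical=[E,G,H,I,A,B,C,D,F]
After op 4 (swap(7, 2)): offset=5, physical=[A,B,C,H,F,E,G,D,I], logical=[E,G,D,I,A,B,C,H,F]
After op 5 (replace(5, 'p')): offset=5, physical=[A,p,C,H,F,E,G,D,I], logical=[E,G,D,I,A,p,C,H,F]
After op 6 (rotate(+1)): offset=6, physical=[A,p,C,H,F,E,G,D,I], logical=[G,D,I,A,p,C,H,F,E]

Answer: H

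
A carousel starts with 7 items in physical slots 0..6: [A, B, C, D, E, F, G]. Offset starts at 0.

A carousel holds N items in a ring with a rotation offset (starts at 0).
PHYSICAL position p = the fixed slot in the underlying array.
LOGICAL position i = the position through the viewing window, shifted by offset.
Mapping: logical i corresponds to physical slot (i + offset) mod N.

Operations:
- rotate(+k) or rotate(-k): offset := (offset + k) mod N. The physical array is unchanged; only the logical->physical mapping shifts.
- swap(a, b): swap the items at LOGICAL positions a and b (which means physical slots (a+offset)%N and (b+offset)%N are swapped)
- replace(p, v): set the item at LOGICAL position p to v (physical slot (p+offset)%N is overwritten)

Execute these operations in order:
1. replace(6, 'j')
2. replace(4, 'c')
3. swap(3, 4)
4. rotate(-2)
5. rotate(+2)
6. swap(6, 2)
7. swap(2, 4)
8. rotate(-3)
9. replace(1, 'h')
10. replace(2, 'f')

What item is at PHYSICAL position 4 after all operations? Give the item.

After op 1 (replace(6, 'j')): offset=0, physical=[A,B,C,D,E,F,j], logical=[A,B,C,D,E,F,j]
After op 2 (replace(4, 'c')): offset=0, physical=[A,B,C,D,c,F,j], logical=[A,B,C,D,c,F,j]
After op 3 (swap(3, 4)): offset=0, physical=[A,B,C,c,D,F,j], logical=[A,B,C,c,D,F,j]
After op 4 (rotate(-2)): offset=5, physical=[A,B,C,c,D,F,j], logical=[F,j,A,B,C,c,D]
After op 5 (rotate(+2)): offset=0, physical=[A,B,C,c,D,F,j], logical=[A,B,C,c,D,F,j]
After op 6 (swap(6, 2)): offset=0, physical=[A,B,j,c,D,F,C], logical=[A,B,j,c,D,F,C]
After op 7 (swap(2, 4)): offset=0, physical=[A,B,D,c,j,F,C], logical=[A,B,D,c,j,F,C]
After op 8 (rotate(-3)): offset=4, physical=[A,B,D,c,j,F,C], logical=[j,F,C,A,B,D,c]
After op 9 (replace(1, 'h')): offset=4, physical=[A,B,D,c,j,h,C], logical=[j,h,C,A,B,D,c]
After op 10 (replace(2, 'f')): offset=4, physical=[A,B,D,c,j,h,f], logical=[j,h,f,A,B,D,c]

Answer: j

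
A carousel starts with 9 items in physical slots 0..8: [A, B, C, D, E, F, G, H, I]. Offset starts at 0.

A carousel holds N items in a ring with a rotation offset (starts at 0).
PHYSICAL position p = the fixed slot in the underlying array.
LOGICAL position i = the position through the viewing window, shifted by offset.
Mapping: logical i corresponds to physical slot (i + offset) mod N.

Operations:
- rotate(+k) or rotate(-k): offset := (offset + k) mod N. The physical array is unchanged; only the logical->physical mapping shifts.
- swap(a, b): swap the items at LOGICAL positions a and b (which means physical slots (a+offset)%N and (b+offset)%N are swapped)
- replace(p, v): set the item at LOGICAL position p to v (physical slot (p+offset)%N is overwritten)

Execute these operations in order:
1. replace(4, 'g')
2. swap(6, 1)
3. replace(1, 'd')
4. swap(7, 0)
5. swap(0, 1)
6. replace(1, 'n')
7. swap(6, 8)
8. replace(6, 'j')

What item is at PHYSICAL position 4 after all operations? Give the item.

Answer: g

Derivation:
After op 1 (replace(4, 'g')): offset=0, physical=[A,B,C,D,g,F,G,H,I], logical=[A,B,C,D,g,F,G,H,I]
After op 2 (swap(6, 1)): offset=0, physical=[A,G,C,D,g,F,B,H,I], logical=[A,G,C,D,g,F,B,H,I]
After op 3 (replace(1, 'd')): offset=0, physical=[A,d,C,D,g,F,B,H,I], logical=[A,d,C,D,g,F,B,H,I]
After op 4 (swap(7, 0)): offset=0, physical=[H,d,C,D,g,F,B,A,I], logical=[H,d,C,D,g,F,B,A,I]
After op 5 (swap(0, 1)): offset=0, physical=[d,H,C,D,g,F,B,A,I], logical=[d,H,C,D,g,F,B,A,I]
After op 6 (replace(1, 'n')): offset=0, physical=[d,n,C,D,g,F,B,A,I], logical=[d,n,C,D,g,F,B,A,I]
After op 7 (swap(6, 8)): offset=0, physical=[d,n,C,D,g,F,I,A,B], logical=[d,n,C,D,g,F,I,A,B]
After op 8 (replace(6, 'j')): offset=0, physical=[d,n,C,D,g,F,j,A,B], logical=[d,n,C,D,g,F,j,A,B]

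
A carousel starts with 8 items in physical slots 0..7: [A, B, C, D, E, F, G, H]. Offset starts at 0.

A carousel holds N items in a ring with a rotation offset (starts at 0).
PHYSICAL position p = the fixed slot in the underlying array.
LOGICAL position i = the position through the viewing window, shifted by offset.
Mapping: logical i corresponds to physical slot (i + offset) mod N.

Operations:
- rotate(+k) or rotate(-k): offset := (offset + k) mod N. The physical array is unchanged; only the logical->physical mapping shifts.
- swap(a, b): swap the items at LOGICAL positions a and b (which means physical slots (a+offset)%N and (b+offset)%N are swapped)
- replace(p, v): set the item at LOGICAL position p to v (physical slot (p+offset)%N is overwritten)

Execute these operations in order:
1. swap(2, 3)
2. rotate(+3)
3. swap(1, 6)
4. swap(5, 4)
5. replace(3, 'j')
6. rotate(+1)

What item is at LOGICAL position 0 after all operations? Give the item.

Answer: B

Derivation:
After op 1 (swap(2, 3)): offset=0, physical=[A,B,D,C,E,F,G,H], logical=[A,B,D,C,E,F,G,H]
After op 2 (rotate(+3)): offset=3, physical=[A,B,D,C,E,F,G,H], logical=[C,E,F,G,H,A,B,D]
After op 3 (swap(1, 6)): offset=3, physical=[A,E,D,C,B,F,G,H], logical=[C,B,F,G,H,A,E,D]
After op 4 (swap(5, 4)): offset=3, physical=[H,E,D,C,B,F,G,A], logical=[C,B,F,G,A,H,E,D]
After op 5 (replace(3, 'j')): offset=3, physical=[H,E,D,C,B,F,j,A], logical=[C,B,F,j,A,H,E,D]
After op 6 (rotate(+1)): offset=4, physical=[H,E,D,C,B,F,j,A], logical=[B,F,j,A,H,E,D,C]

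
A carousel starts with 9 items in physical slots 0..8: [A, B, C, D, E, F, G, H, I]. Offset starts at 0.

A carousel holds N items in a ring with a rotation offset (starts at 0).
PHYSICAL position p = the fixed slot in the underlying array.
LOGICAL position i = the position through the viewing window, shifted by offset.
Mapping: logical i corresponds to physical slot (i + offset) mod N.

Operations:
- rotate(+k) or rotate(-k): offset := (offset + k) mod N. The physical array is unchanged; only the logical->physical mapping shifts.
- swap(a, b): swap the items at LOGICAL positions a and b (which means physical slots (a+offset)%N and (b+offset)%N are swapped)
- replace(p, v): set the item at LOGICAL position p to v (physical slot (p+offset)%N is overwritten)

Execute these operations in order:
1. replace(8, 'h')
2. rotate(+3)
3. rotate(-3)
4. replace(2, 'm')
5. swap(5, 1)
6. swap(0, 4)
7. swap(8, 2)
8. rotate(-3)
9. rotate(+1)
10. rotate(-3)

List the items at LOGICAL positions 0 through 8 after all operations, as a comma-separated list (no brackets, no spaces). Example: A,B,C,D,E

Answer: A,B,G,H,m,E,F,h,D

Derivation:
After op 1 (replace(8, 'h')): offset=0, physical=[A,B,C,D,E,F,G,H,h], logical=[A,B,C,D,E,F,G,H,h]
After op 2 (rotate(+3)): offset=3, physical=[A,B,C,D,E,F,G,H,h], logical=[D,E,F,G,H,h,A,B,C]
After op 3 (rotate(-3)): offset=0, physical=[A,B,C,D,E,F,G,H,h], logical=[A,B,C,D,E,F,G,H,h]
After op 4 (replace(2, 'm')): offset=0, physical=[A,B,m,D,E,F,G,H,h], logical=[A,B,m,D,E,F,G,H,h]
After op 5 (swap(5, 1)): offset=0, physical=[A,F,m,D,E,B,G,H,h], logical=[A,F,m,D,E,B,G,H,h]
After op 6 (swap(0, 4)): offset=0, physical=[E,F,m,D,A,B,G,H,h], logical=[E,F,m,D,A,B,G,H,h]
After op 7 (swap(8, 2)): offset=0, physical=[E,F,h,D,A,B,G,H,m], logical=[E,F,h,D,A,B,G,H,m]
After op 8 (rotate(-3)): offset=6, physical=[E,F,h,D,A,B,G,H,m], logical=[G,H,m,E,F,h,D,A,B]
After op 9 (rotate(+1)): offset=7, physical=[E,F,h,D,A,B,G,H,m], logical=[H,m,E,F,h,D,A,B,G]
After op 10 (rotate(-3)): offset=4, physical=[E,F,h,D,A,B,G,H,m], logical=[A,B,G,H,m,E,F,h,D]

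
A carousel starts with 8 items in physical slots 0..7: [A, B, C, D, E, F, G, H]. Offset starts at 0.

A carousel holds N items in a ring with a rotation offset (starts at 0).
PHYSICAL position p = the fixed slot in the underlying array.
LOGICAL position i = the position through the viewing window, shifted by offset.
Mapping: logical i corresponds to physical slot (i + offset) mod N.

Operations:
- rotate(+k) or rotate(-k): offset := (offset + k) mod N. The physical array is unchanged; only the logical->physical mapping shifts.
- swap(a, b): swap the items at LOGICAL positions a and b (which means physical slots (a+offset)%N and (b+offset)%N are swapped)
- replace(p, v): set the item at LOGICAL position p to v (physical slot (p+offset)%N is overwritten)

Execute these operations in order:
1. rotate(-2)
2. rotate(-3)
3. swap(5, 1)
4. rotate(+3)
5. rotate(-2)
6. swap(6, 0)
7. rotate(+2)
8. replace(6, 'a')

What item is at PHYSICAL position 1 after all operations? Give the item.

After op 1 (rotate(-2)): offset=6, physical=[A,B,C,D,E,F,G,H], logical=[G,H,A,B,C,D,E,F]
After op 2 (rotate(-3)): offset=3, physical=[A,B,C,D,E,F,G,H], logical=[D,E,F,G,H,A,B,C]
After op 3 (swap(5, 1)): offset=3, physical=[E,B,C,D,A,F,G,H], logical=[D,A,F,G,H,E,B,C]
After op 4 (rotate(+3)): offset=6, physical=[E,B,C,D,A,F,G,H], logical=[G,H,E,B,C,D,A,F]
After op 5 (rotate(-2)): offset=4, physical=[E,B,C,D,A,F,G,H], logical=[A,F,G,H,E,B,C,D]
After op 6 (swap(6, 0)): offset=4, physical=[E,B,A,D,C,F,G,H], logical=[C,F,G,H,E,B,A,D]
After op 7 (rotate(+2)): offset=6, physical=[E,B,A,D,C,F,G,H], logical=[G,H,E,B,A,D,C,F]
After op 8 (replace(6, 'a')): offset=6, physical=[E,B,A,D,a,F,G,H], logical=[G,H,E,B,A,D,a,F]

Answer: B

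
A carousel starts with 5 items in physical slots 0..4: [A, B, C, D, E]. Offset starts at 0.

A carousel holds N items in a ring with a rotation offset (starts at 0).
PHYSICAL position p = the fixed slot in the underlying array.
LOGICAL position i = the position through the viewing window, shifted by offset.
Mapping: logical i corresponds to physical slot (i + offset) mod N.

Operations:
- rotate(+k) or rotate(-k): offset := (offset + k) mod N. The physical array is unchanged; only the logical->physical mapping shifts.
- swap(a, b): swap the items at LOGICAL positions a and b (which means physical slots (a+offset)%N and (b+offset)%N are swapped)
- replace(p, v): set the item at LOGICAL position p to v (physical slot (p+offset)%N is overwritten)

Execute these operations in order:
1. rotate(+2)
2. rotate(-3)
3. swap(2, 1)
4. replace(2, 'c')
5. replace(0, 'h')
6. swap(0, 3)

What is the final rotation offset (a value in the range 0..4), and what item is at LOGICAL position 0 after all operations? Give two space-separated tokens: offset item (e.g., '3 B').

After op 1 (rotate(+2)): offset=2, physical=[A,B,C,D,E], logical=[C,D,E,A,B]
After op 2 (rotate(-3)): offset=4, physical=[A,B,C,D,E], logical=[E,A,B,C,D]
After op 3 (swap(2, 1)): offset=4, physical=[B,A,C,D,E], logical=[E,B,A,C,D]
After op 4 (replace(2, 'c')): offset=4, physical=[B,c,C,D,E], logical=[E,B,c,C,D]
After op 5 (replace(0, 'h')): offset=4, physical=[B,c,C,D,h], logical=[h,B,c,C,D]
After op 6 (swap(0, 3)): offset=4, physical=[B,c,h,D,C], logical=[C,B,c,h,D]

Answer: 4 C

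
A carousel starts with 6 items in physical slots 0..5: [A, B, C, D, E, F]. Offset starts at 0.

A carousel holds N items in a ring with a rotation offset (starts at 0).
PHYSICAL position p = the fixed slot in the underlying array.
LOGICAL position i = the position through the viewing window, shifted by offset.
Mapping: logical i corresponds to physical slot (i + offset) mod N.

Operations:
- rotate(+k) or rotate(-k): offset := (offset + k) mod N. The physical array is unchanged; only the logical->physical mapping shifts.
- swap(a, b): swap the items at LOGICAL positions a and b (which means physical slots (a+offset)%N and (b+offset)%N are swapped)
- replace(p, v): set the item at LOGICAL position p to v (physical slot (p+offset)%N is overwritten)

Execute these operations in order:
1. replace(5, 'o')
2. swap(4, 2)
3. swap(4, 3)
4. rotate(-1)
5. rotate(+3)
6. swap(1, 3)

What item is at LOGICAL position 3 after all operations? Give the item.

Answer: C

Derivation:
After op 1 (replace(5, 'o')): offset=0, physical=[A,B,C,D,E,o], logical=[A,B,C,D,E,o]
After op 2 (swap(4, 2)): offset=0, physical=[A,B,E,D,C,o], logical=[A,B,E,D,C,o]
After op 3 (swap(4, 3)): offset=0, physical=[A,B,E,C,D,o], logical=[A,B,E,C,D,o]
After op 4 (rotate(-1)): offset=5, physical=[A,B,E,C,D,o], logical=[o,A,B,E,C,D]
After op 5 (rotate(+3)): offset=2, physical=[A,B,E,C,D,o], logical=[E,C,D,o,A,B]
After op 6 (swap(1, 3)): offset=2, physical=[A,B,E,o,D,C], logical=[E,o,D,C,A,B]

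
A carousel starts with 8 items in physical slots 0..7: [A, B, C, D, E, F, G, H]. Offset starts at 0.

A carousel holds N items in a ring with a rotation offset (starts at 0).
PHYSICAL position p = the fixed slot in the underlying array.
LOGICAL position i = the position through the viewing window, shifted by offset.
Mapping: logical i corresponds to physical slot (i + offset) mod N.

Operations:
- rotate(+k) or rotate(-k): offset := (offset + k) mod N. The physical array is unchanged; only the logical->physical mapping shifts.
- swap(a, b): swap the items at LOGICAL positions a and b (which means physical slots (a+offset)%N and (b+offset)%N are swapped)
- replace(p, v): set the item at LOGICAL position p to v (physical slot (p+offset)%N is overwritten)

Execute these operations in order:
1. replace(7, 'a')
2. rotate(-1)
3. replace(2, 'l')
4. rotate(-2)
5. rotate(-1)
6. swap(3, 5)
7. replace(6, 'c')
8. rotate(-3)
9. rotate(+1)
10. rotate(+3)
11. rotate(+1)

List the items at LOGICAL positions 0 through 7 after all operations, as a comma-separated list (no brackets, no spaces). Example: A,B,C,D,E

Answer: G,l,A,a,c,D,E,F

Derivation:
After op 1 (replace(7, 'a')): offset=0, physical=[A,B,C,D,E,F,G,a], logical=[A,B,C,D,E,F,G,a]
After op 2 (rotate(-1)): offset=7, physical=[A,B,C,D,E,F,G,a], logical=[a,A,B,C,D,E,F,G]
After op 3 (replace(2, 'l')): offset=7, physical=[A,l,C,D,E,F,G,a], logical=[a,A,l,C,D,E,F,G]
After op 4 (rotate(-2)): offset=5, physical=[A,l,C,D,E,F,G,a], logical=[F,G,a,A,l,C,D,E]
After op 5 (rotate(-1)): offset=4, physical=[A,l,C,D,E,F,G,a], logical=[E,F,G,a,A,l,C,D]
After op 6 (swap(3, 5)): offset=4, physical=[A,a,C,D,E,F,G,l], logical=[E,F,G,l,A,a,C,D]
After op 7 (replace(6, 'c')): offset=4, physical=[A,a,c,D,E,F,G,l], logical=[E,F,G,l,A,a,c,D]
After op 8 (rotate(-3)): offset=1, physical=[A,a,c,D,E,F,G,l], logical=[a,c,D,E,F,G,l,A]
After op 9 (rotate(+1)): offset=2, physical=[A,a,c,D,E,F,G,l], logical=[c,D,E,F,G,l,A,a]
After op 10 (rotate(+3)): offset=5, physical=[A,a,c,D,E,F,G,l], logical=[F,G,l,A,a,c,D,E]
After op 11 (rotate(+1)): offset=6, physical=[A,a,c,D,E,F,G,l], logical=[G,l,A,a,c,D,E,F]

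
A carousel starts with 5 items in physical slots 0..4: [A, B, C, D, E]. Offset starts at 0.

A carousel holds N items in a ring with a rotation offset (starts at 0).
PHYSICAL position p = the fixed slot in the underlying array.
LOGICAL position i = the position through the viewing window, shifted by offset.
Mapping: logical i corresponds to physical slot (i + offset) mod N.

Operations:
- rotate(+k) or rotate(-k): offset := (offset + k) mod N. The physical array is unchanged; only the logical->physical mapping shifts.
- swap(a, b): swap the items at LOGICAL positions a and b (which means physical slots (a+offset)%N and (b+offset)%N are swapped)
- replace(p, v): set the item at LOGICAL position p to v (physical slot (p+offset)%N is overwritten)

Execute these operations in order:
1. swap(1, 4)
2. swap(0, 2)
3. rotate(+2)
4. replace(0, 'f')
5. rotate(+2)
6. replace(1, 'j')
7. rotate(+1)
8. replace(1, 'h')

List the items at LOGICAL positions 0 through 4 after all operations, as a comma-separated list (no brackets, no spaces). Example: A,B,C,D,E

After op 1 (swap(1, 4)): offset=0, physical=[A,E,C,D,B], logical=[A,E,C,D,B]
After op 2 (swap(0, 2)): offset=0, physical=[C,E,A,D,B], logical=[C,E,A,D,B]
After op 3 (rotate(+2)): offset=2, physical=[C,E,A,D,B], logical=[A,D,B,C,E]
After op 4 (replace(0, 'f')): offset=2, physical=[C,E,f,D,B], logical=[f,D,B,C,E]
After op 5 (rotate(+2)): offset=4, physical=[C,E,f,D,B], logical=[B,C,E,f,D]
After op 6 (replace(1, 'j')): offset=4, physical=[j,E,f,D,B], logical=[B,j,E,f,D]
After op 7 (rotate(+1)): offset=0, physical=[j,E,f,D,B], logical=[j,E,f,D,B]
After op 8 (replace(1, 'h')): offset=0, physical=[j,h,f,D,B], logical=[j,h,f,D,B]

Answer: j,h,f,D,B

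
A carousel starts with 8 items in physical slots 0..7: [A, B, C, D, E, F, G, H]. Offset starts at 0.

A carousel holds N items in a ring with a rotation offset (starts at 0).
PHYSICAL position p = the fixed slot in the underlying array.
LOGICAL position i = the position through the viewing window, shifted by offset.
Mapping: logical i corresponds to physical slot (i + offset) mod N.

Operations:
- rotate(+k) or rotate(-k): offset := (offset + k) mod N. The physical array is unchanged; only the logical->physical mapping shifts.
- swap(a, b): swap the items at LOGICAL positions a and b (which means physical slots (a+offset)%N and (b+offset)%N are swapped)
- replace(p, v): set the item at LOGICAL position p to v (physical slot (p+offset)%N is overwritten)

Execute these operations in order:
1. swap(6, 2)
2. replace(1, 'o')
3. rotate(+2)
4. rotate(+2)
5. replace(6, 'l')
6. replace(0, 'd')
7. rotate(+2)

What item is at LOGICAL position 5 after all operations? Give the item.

After op 1 (swap(6, 2)): offset=0, physical=[A,B,G,D,E,F,C,H], logical=[A,B,G,D,E,F,C,H]
After op 2 (replace(1, 'o')): offset=0, physical=[A,o,G,D,E,F,C,H], logical=[A,o,G,D,E,F,C,H]
After op 3 (rotate(+2)): offset=2, physical=[A,o,G,D,E,F,C,H], logical=[G,D,E,F,C,H,A,o]
After op 4 (rotate(+2)): offset=4, physical=[A,o,G,D,E,F,C,H], logical=[E,F,C,H,A,o,G,D]
After op 5 (replace(6, 'l')): offset=4, physical=[A,o,l,D,E,F,C,H], logical=[E,F,C,H,A,o,l,D]
After op 6 (replace(0, 'd')): offset=4, physical=[A,o,l,D,d,F,C,H], logical=[d,F,C,H,A,o,l,D]
After op 7 (rotate(+2)): offset=6, physical=[A,o,l,D,d,F,C,H], logical=[C,H,A,o,l,D,d,F]

Answer: D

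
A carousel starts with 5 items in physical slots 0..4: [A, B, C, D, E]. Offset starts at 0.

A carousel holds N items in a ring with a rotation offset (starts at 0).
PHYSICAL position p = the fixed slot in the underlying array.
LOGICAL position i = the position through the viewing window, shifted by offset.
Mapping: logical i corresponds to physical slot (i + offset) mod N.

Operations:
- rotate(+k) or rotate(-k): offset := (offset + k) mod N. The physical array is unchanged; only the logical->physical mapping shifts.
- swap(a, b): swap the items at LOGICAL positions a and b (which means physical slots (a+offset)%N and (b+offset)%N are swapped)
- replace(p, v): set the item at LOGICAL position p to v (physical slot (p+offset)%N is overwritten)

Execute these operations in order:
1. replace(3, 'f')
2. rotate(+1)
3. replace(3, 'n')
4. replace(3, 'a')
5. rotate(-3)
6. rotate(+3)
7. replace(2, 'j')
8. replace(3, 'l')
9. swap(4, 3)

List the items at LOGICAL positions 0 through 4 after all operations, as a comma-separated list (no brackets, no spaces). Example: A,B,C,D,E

Answer: B,C,j,A,l

Derivation:
After op 1 (replace(3, 'f')): offset=0, physical=[A,B,C,f,E], logical=[A,B,C,f,E]
After op 2 (rotate(+1)): offset=1, physical=[A,B,C,f,E], logical=[B,C,f,E,A]
After op 3 (replace(3, 'n')): offset=1, physical=[A,B,C,f,n], logical=[B,C,f,n,A]
After op 4 (replace(3, 'a')): offset=1, physical=[A,B,C,f,a], logical=[B,C,f,a,A]
After op 5 (rotate(-3)): offset=3, physical=[A,B,C,f,a], logical=[f,a,A,B,C]
After op 6 (rotate(+3)): offset=1, physical=[A,B,C,f,a], logical=[B,C,f,a,A]
After op 7 (replace(2, 'j')): offset=1, physical=[A,B,C,j,a], logical=[B,C,j,a,A]
After op 8 (replace(3, 'l')): offset=1, physical=[A,B,C,j,l], logical=[B,C,j,l,A]
After op 9 (swap(4, 3)): offset=1, physical=[l,B,C,j,A], logical=[B,C,j,A,l]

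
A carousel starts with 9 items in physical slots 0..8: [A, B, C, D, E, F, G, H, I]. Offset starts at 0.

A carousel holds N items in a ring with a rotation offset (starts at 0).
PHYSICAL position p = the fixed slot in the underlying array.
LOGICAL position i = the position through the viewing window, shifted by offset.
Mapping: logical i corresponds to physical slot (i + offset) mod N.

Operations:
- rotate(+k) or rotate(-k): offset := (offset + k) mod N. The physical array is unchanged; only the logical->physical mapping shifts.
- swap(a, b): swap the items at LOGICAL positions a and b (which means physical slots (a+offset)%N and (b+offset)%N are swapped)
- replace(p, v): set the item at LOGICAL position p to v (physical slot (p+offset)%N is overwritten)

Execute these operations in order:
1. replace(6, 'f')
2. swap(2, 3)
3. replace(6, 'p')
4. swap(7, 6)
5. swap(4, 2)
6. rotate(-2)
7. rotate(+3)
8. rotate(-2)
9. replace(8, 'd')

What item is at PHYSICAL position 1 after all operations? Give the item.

Answer: B

Derivation:
After op 1 (replace(6, 'f')): offset=0, physical=[A,B,C,D,E,F,f,H,I], logical=[A,B,C,D,E,F,f,H,I]
After op 2 (swap(2, 3)): offset=0, physical=[A,B,D,C,E,F,f,H,I], logical=[A,B,D,C,E,F,f,H,I]
After op 3 (replace(6, 'p')): offset=0, physical=[A,B,D,C,E,F,p,H,I], logical=[A,B,D,C,E,F,p,H,I]
After op 4 (swap(7, 6)): offset=0, physical=[A,B,D,C,E,F,H,p,I], logical=[A,B,D,C,E,F,H,p,I]
After op 5 (swap(4, 2)): offset=0, physical=[A,B,E,C,D,F,H,p,I], logical=[A,B,E,C,D,F,H,p,I]
After op 6 (rotate(-2)): offset=7, physical=[A,B,E,C,D,F,H,p,I], logical=[p,I,A,B,E,C,D,F,H]
After op 7 (rotate(+3)): offset=1, physical=[A,B,E,C,D,F,H,p,I], logical=[B,E,C,D,F,H,p,I,A]
After op 8 (rotate(-2)): offset=8, physical=[A,B,E,C,D,F,H,p,I], logical=[I,A,B,E,C,D,F,H,p]
After op 9 (replace(8, 'd')): offset=8, physical=[A,B,E,C,D,F,H,d,I], logical=[I,A,B,E,C,D,F,H,d]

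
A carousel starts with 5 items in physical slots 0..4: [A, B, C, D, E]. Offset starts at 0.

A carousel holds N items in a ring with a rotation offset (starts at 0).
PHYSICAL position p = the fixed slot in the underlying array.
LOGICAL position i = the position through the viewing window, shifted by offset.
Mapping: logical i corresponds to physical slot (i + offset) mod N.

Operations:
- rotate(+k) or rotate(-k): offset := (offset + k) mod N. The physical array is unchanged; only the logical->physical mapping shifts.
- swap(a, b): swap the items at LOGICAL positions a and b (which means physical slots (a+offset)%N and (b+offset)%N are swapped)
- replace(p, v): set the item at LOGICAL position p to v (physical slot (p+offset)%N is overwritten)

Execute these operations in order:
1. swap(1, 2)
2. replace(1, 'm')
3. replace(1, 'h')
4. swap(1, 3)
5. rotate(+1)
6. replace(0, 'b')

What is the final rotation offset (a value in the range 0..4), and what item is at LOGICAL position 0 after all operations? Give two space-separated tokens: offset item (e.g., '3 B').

After op 1 (swap(1, 2)): offset=0, physical=[A,C,B,D,E], logical=[A,C,B,D,E]
After op 2 (replace(1, 'm')): offset=0, physical=[A,m,B,D,E], logical=[A,m,B,D,E]
After op 3 (replace(1, 'h')): offset=0, physical=[A,h,B,D,E], logical=[A,h,B,D,E]
After op 4 (swap(1, 3)): offset=0, physical=[A,D,B,h,E], logical=[A,D,B,h,E]
After op 5 (rotate(+1)): offset=1, physical=[A,D,B,h,E], logical=[D,B,h,E,A]
After op 6 (replace(0, 'b')): offset=1, physical=[A,b,B,h,E], logical=[b,B,h,E,A]

Answer: 1 b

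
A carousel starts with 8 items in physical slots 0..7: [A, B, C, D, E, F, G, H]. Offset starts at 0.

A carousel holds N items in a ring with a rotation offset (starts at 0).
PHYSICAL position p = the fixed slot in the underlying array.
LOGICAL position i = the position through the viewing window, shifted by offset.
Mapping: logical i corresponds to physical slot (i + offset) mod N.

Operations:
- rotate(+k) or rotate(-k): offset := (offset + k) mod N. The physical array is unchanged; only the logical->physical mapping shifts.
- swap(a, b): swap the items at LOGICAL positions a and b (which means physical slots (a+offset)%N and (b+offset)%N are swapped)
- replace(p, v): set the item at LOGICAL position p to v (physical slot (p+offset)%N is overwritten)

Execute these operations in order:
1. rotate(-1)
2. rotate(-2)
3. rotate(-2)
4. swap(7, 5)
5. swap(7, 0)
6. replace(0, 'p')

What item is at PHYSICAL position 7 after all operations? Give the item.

Answer: H

Derivation:
After op 1 (rotate(-1)): offset=7, physical=[A,B,C,D,E,F,G,H], logical=[H,A,B,C,D,E,F,G]
After op 2 (rotate(-2)): offset=5, physical=[A,B,C,D,E,F,G,H], logical=[F,G,H,A,B,C,D,E]
After op 3 (rotate(-2)): offset=3, physical=[A,B,C,D,E,F,G,H], logical=[D,E,F,G,H,A,B,C]
After op 4 (swap(7, 5)): offset=3, physical=[C,B,A,D,E,F,G,H], logical=[D,E,F,G,H,C,B,A]
After op 5 (swap(7, 0)): offset=3, physical=[C,B,D,A,E,F,G,H], logical=[A,E,F,G,H,C,B,D]
After op 6 (replace(0, 'p')): offset=3, physical=[C,B,D,p,E,F,G,H], logical=[p,E,F,G,H,C,B,D]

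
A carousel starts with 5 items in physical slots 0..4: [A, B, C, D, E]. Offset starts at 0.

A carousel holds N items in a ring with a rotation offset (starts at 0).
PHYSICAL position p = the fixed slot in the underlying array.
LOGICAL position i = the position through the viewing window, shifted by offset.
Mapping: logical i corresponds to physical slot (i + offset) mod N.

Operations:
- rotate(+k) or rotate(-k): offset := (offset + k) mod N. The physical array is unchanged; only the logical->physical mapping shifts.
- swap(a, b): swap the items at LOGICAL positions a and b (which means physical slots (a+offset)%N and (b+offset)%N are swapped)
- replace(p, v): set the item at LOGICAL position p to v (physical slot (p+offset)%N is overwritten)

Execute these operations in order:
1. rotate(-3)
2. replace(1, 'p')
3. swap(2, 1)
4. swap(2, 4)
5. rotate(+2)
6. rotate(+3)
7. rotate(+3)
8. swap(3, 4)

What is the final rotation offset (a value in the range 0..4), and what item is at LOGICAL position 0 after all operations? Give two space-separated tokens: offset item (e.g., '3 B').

After op 1 (rotate(-3)): offset=2, physical=[A,B,C,D,E], logical=[C,D,E,A,B]
After op 2 (replace(1, 'p')): offset=2, physical=[A,B,C,p,E], logical=[C,p,E,A,B]
After op 3 (swap(2, 1)): offset=2, physical=[A,B,C,E,p], logical=[C,E,p,A,B]
After op 4 (swap(2, 4)): offset=2, physical=[A,p,C,E,B], logical=[C,E,B,A,p]
After op 5 (rotate(+2)): offset=4, physical=[A,p,C,E,B], logical=[B,A,p,C,E]
After op 6 (rotate(+3)): offset=2, physical=[A,p,C,E,B], logical=[C,E,B,A,p]
After op 7 (rotate(+3)): offset=0, physical=[A,p,C,E,B], logical=[A,p,C,E,B]
After op 8 (swap(3, 4)): offset=0, physical=[A,p,C,B,E], logical=[A,p,C,B,E]

Answer: 0 A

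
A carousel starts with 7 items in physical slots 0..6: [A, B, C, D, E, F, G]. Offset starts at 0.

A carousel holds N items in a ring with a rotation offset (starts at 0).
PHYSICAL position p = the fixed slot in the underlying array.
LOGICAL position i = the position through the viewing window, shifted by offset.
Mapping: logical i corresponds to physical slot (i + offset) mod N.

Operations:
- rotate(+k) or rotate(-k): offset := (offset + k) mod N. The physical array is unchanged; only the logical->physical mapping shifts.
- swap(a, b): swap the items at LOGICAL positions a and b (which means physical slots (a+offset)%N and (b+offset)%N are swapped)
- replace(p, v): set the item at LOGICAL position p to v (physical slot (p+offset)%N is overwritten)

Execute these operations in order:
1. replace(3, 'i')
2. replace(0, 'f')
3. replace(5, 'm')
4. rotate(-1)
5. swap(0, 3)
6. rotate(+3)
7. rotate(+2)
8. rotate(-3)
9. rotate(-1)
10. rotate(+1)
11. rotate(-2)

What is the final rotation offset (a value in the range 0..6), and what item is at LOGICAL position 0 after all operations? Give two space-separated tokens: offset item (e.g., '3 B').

Answer: 6 C

Derivation:
After op 1 (replace(3, 'i')): offset=0, physical=[A,B,C,i,E,F,G], logical=[A,B,C,i,E,F,G]
After op 2 (replace(0, 'f')): offset=0, physical=[f,B,C,i,E,F,G], logical=[f,B,C,i,E,F,G]
After op 3 (replace(5, 'm')): offset=0, physical=[f,B,C,i,E,m,G], logical=[f,B,C,i,E,m,G]
After op 4 (rotate(-1)): offset=6, physical=[f,B,C,i,E,m,G], logical=[G,f,B,C,i,E,m]
After op 5 (swap(0, 3)): offset=6, physical=[f,B,G,i,E,m,C], logical=[C,f,B,G,i,E,m]
After op 6 (rotate(+3)): offset=2, physical=[f,B,G,i,E,m,C], logical=[G,i,E,m,C,f,B]
After op 7 (rotate(+2)): offset=4, physical=[f,B,G,i,E,m,C], logical=[E,m,C,f,B,G,i]
After op 8 (rotate(-3)): offset=1, physical=[f,B,G,i,E,m,C], logical=[B,G,i,E,m,C,f]
After op 9 (rotate(-1)): offset=0, physical=[f,B,G,i,E,m,C], logical=[f,B,G,i,E,m,C]
After op 10 (rotate(+1)): offset=1, physical=[f,B,G,i,E,m,C], logical=[B,G,i,E,m,C,f]
After op 11 (rotate(-2)): offset=6, physical=[f,B,G,i,E,m,C], logical=[C,f,B,G,i,E,m]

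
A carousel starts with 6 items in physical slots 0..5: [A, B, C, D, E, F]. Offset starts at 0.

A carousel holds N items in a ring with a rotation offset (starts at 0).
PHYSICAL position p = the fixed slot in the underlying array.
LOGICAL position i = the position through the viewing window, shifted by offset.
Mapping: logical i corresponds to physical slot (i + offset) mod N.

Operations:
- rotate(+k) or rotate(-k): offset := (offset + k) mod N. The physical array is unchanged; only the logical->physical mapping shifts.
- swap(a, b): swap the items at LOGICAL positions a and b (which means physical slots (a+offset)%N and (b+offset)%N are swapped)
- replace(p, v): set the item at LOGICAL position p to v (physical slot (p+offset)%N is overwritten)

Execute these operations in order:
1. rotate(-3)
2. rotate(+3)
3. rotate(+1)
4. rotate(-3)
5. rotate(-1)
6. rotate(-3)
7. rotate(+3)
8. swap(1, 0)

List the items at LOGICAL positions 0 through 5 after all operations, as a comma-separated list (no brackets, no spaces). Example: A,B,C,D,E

Answer: E,D,F,A,B,C

Derivation:
After op 1 (rotate(-3)): offset=3, physical=[A,B,C,D,E,F], logical=[D,E,F,A,B,C]
After op 2 (rotate(+3)): offset=0, physical=[A,B,C,D,E,F], logical=[A,B,C,D,E,F]
After op 3 (rotate(+1)): offset=1, physical=[A,B,C,D,E,F], logical=[B,C,D,E,F,A]
After op 4 (rotate(-3)): offset=4, physical=[A,B,C,D,E,F], logical=[E,F,A,B,C,D]
After op 5 (rotate(-1)): offset=3, physical=[A,B,C,D,E,F], logical=[D,E,F,A,B,C]
After op 6 (rotate(-3)): offset=0, physical=[A,B,C,D,E,F], logical=[A,B,C,D,E,F]
After op 7 (rotate(+3)): offset=3, physical=[A,B,C,D,E,F], logical=[D,E,F,A,B,C]
After op 8 (swap(1, 0)): offset=3, physical=[A,B,C,E,D,F], logical=[E,D,F,A,B,C]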